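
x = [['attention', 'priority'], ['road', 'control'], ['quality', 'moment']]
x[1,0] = 'road'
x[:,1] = ['priority', 'control', 'moment']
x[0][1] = 'priority'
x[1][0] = 'road'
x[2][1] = 'moment'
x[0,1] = 'priority'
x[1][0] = 'road'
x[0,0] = 'attention'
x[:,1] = ['priority', 'control', 'moment']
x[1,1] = 'control'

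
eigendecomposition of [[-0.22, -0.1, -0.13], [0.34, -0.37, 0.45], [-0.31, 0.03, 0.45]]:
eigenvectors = [[(0.12+0.36j),0.12-0.36j,-0.21+0.00j], [0.91+0.00j,0.91-0.00j,0.37+0.00j], [-0.02+0.14j,-0.02-0.14j,(0.9+0j)]]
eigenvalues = [(-0.34+0.2j), (-0.34-0.2j), (0.53+0j)]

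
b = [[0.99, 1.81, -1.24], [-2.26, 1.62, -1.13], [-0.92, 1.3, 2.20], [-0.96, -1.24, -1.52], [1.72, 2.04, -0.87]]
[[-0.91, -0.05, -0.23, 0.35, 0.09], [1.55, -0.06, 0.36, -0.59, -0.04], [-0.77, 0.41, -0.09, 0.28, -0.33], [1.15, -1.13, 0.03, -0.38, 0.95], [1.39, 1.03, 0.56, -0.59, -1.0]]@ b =[[-0.76, -2.28, 0.07], [1.84, 3.83, -0.13], [-2.44, -1.87, 0.16], [5.66, 2.7, -0.33], [-2.62, 3.6, 0.11]]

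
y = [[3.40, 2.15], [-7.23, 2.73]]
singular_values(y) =[8.16, 3.04]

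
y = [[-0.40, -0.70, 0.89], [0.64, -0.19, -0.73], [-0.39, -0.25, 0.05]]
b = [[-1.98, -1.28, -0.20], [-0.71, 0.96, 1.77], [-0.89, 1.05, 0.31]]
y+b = [[-2.38, -1.98, 0.69],  [-0.07, 0.77, 1.04],  [-1.28, 0.80, 0.36]]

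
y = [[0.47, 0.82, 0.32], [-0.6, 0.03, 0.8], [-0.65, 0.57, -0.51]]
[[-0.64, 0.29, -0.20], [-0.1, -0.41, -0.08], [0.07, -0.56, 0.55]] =y@ [[-0.29, 0.75, -0.4], [-0.49, -0.09, 0.14], [-0.32, 0.05, -0.41]]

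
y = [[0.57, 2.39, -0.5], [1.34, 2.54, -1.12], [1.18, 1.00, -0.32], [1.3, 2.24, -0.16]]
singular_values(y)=[4.89, 0.84, 0.62]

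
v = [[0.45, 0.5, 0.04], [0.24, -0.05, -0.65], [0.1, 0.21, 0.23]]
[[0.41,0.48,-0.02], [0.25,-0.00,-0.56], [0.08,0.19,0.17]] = v @ [[0.85,  0.07,  -0.08],[0.07,  0.91,  -0.04],[-0.08,  -0.04,  0.83]]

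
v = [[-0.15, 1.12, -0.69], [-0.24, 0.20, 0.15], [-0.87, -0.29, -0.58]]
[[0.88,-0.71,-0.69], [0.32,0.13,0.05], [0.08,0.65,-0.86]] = v@[[-0.5, -0.78, 0.37],[0.84, -0.54, 0.01],[0.19, 0.32, 0.93]]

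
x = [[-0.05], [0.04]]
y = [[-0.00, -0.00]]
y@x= [[0.0]]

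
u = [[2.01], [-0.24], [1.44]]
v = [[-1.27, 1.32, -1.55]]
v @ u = [[-5.10]]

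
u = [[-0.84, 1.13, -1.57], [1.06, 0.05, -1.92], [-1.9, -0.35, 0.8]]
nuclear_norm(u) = 5.73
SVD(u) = [[0.37, -0.85, -0.37], [0.72, 0.01, 0.69], [-0.59, -0.52, 0.62]] @ diag([2.9686618183270896, 2.0923006911943474, 0.6646238229514118]) @ [[0.53, 0.22, -0.82], [0.82, -0.37, 0.43], [-0.21, -0.90, -0.38]]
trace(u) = 0.01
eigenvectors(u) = [[0.48, 0.78, 0.34],  [0.64, 0.17, 0.76],  [-0.61, 0.60, 0.55]]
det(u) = 4.13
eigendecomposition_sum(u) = [[0.71, 0.45, -1.06], [0.95, 0.6, -1.42], [-0.90, -0.57, 1.35]] + [[-1.78,1.03,-0.31], [-0.39,0.23,-0.07], [-1.36,0.79,-0.24]] + [[0.23, -0.35, -0.19], [0.5, -0.78, -0.43], [0.36, -0.57, -0.31]]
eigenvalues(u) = [2.67, -1.79, -0.87]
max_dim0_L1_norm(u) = 4.29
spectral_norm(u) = 2.97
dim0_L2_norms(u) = [2.33, 1.18, 2.61]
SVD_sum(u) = [[0.58,0.24,-0.9], [1.13,0.47,-1.76], [-0.92,-0.38,1.42]] + [[-1.47, 0.67, -0.77], [0.02, -0.01, 0.01], [-0.9, 0.41, -0.47]] + [[0.05, 0.22, 0.09], [-0.10, -0.41, -0.17], [-0.09, -0.37, -0.16]]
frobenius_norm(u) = 3.69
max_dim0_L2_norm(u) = 2.61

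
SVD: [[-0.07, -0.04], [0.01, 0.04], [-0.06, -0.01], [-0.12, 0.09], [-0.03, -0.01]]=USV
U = [[-0.29, 0.7], [-0.04, -0.44], [-0.31, 0.36], [-0.89, -0.37], [-0.14, 0.23]]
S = [0.16, 0.09]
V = [[0.92, -0.40], [-0.4, -0.92]]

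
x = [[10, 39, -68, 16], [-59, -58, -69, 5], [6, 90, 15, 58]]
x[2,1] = 90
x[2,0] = 6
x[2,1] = 90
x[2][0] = 6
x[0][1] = 39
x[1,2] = -69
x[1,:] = [-59, -58, -69, 5]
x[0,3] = 16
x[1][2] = -69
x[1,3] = 5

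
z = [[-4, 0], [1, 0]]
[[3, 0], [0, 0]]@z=[[-12, 0], [0, 0]]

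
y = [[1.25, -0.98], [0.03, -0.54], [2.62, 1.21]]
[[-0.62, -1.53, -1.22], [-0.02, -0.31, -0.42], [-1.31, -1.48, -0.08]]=y@[[-0.50, -0.81, -0.38], [0.00, 0.53, 0.76]]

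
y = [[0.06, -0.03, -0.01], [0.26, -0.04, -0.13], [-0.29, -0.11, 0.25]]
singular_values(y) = [0.48, 0.12, 0.0]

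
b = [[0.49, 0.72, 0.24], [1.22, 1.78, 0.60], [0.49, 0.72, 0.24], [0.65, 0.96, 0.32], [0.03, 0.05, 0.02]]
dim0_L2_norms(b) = [1.55, 2.26, 0.76]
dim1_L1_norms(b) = [1.45, 3.6, 1.45, 1.93, 0.1]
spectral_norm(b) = 2.85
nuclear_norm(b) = 2.86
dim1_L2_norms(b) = [0.9, 2.24, 0.9, 1.2, 0.06]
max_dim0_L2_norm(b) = 2.26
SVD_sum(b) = [[0.49, 0.72, 0.24], [1.22, 1.78, 0.6], [0.49, 0.72, 0.24], [0.65, 0.96, 0.32], [0.03, 0.05, 0.02]] + [[-0.0, 0.0, -0.0],[0.00, -0.0, 0.0],[-0.0, 0.00, -0.00],[-0.0, 0.00, -0.0],[-0.00, 0.0, -0.00]] + [[0.0, 0.0, -0.00], [-0.0, -0.00, 0.0], [0.0, 0.00, -0.0], [0.00, 0.00, -0.0], [-0.00, -0.0, 0.00]]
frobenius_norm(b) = 2.85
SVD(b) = [[-0.32, -0.22, -0.25],[-0.79, 0.54, 0.27],[-0.32, -0.22, -0.25],[-0.42, -0.66, -0.16],[-0.02, -0.41, 0.88]] @ diag([2.845914141034548, 0.007123602412168293, 0.004685738817271786]) @ [[-0.54, -0.8, -0.27], [0.80, -0.59, 0.12], [-0.25, -0.15, 0.96]]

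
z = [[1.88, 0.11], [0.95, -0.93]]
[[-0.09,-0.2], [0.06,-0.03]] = z @ [[-0.04, -0.10], [-0.1, -0.07]]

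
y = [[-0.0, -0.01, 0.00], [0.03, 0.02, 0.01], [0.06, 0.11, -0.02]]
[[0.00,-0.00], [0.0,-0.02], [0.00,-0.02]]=y @ [[0.07,-0.61], [-0.02,0.13], [0.03,-0.26]]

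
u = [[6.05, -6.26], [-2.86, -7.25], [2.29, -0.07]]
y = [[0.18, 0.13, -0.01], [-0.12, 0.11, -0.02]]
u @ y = [[1.84, 0.10, 0.06],[0.36, -1.17, 0.17],[0.42, 0.29, -0.02]]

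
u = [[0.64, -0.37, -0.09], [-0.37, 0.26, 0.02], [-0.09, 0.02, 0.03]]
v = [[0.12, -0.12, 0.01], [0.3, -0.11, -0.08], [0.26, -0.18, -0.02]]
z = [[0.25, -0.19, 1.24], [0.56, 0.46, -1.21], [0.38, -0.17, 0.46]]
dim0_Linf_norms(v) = [0.3, 0.18, 0.08]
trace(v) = -0.01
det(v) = 0.00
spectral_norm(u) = 0.87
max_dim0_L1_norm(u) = 1.1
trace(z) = 1.17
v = z @ u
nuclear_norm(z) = 2.73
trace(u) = 0.93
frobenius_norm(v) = 0.49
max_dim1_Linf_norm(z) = 1.24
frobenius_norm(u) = 0.88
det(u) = -0.00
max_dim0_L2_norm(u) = 0.74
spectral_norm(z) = 1.86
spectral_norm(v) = 0.48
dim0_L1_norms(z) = [1.19, 0.82, 2.91]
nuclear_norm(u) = 0.94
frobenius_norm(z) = 2.00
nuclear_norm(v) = 0.57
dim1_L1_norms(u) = [1.1, 0.65, 0.14]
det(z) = -0.20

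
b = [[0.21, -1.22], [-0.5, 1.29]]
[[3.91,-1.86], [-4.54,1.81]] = b@[[1.46,0.55], [-2.95,1.62]]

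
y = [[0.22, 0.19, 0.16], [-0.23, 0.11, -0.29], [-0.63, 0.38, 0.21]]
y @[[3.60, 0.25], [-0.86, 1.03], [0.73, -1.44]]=[[0.75, 0.02], [-1.13, 0.47], [-2.44, -0.07]]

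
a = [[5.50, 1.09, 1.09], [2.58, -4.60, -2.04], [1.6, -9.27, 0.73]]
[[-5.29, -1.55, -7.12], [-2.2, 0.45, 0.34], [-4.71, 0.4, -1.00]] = a @ [[-0.88,-0.21,-1.04], [0.3,-0.1,-0.16], [-0.71,-0.26,-1.12]]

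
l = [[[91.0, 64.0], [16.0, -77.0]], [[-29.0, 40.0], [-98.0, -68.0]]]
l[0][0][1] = 64.0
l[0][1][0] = 16.0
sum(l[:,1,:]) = -227.0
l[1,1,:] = [-98.0, -68.0]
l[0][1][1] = -77.0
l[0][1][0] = 16.0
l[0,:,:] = [[91.0, 64.0], [16.0, -77.0]]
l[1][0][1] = 40.0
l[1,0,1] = 40.0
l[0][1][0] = 16.0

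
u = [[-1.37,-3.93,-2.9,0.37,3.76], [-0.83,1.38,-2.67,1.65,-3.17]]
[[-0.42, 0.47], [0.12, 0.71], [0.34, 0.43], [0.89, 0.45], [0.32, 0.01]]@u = [[0.19, 2.30, -0.04, 0.62, -3.07], [-0.75, 0.51, -2.24, 1.22, -1.80], [-0.82, -0.74, -2.13, 0.84, -0.08], [-1.59, -2.88, -3.78, 1.07, 1.92], [-0.45, -1.24, -0.95, 0.13, 1.17]]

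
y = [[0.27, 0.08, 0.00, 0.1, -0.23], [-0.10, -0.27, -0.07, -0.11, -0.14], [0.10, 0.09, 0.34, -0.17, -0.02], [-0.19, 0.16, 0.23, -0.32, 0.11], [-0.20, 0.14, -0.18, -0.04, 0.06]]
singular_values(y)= [0.59, 0.49, 0.35, 0.2, 0.01]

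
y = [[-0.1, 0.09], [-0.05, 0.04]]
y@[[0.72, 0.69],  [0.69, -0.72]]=[[-0.01, -0.13],[-0.01, -0.06]]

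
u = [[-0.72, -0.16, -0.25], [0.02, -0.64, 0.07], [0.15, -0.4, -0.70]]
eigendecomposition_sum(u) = [[(-0.23+0.03j), (0.39-0.44j), -0.14-0.33j], [(0.06+0j), -0.13+0.11j, 0.03+0.10j], [0.01+0.23j, -0.42-0.43j, (-0.34+0.12j)]] + [[(-0.23-0.03j),0.39+0.44j,-0.14+0.33j], [(0.06-0j),-0.13-0.11j,0.03-0.10j], [(0.01-0.23j),(-0.42+0.43j),(-0.34-0.12j)]] + [[(-0.27-0j), -0.94+0.00j, (0.04+0j)], [-0.11-0.00j, (-0.39+0j), (0.01+0j)], [(0.12+0j), 0.43-0.00j, (-0.02-0j)]]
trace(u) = -2.06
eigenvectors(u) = [[-0.05-0.69j,(-0.05+0.69j),(-0.85+0j)],  [(-0.01+0.2j),-0.01-0.20j,-0.35+0.00j],  [(-0.7+0j),(-0.7-0j),0.39+0.00j]]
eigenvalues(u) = [(-0.69+0.26j), (-0.69-0.26j), (-0.67+0j)]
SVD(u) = [[-0.49, 0.87, -0.01], [-0.42, -0.25, -0.87], [-0.76, -0.42, 0.49]] @ diag([0.9343760158667825, 0.7235446135494769, 0.5452748418700942]) @ [[0.24, 0.70, 0.67], [-0.96, 0.26, 0.08], [0.12, 0.67, -0.74]]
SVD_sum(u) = [[-0.11, -0.32, -0.31], [-0.1, -0.28, -0.27], [-0.17, -0.50, -0.48]] + [[-0.61, 0.16, 0.05], [0.17, -0.05, -0.01], [0.29, -0.08, -0.02]] + [[-0.0,-0.00,0.00], [-0.05,-0.32,0.35], [0.03,0.18,-0.20]]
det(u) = -0.37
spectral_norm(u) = 0.93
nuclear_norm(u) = 2.20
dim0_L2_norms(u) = [0.74, 0.77, 0.75]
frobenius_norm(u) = 1.30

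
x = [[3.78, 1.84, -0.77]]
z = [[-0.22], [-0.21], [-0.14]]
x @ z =[[-1.11]]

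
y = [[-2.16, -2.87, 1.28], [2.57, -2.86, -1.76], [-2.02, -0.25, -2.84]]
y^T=[[-2.16, 2.57, -2.02], [-2.87, -2.86, -0.25], [1.28, -1.76, -2.84]]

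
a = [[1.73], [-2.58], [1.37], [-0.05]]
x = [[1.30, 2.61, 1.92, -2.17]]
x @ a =[[-1.75]]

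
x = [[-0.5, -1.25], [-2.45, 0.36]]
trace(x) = -0.14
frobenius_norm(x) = 2.82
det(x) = -3.24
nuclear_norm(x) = 3.80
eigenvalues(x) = [-1.87, 1.73]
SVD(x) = [[-0.17, -0.99],[-0.99, 0.17]] @ diag([2.503385198655058, 1.2952461338119408]) @ [[1.00, -0.06], [0.06, 1.00]]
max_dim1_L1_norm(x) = 2.81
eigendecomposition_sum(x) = [[-1.16, -0.65], [-1.27, -0.71]] + [[0.66, -0.6], [-1.18, 1.07]]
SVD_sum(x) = [[-0.43, 0.02], [-2.46, 0.14]] + [[-0.07, -1.27], [0.01, 0.22]]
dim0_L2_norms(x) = [2.5, 1.3]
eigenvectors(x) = [[-0.67, 0.49], [-0.74, -0.87]]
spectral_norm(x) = 2.50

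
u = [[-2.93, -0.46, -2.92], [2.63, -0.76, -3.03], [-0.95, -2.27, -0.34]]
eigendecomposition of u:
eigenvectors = [[(-0.26+0j), -0.75+0.00j, -0.75-0.00j], [(-0.74+0j), 0.29+0.50j, (0.29-0.5j)], [(0.62+0j), -0.16+0.29j, -0.16-0.29j]]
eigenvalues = [(2.74+0j), (-3.38+1.46j), (-3.38-1.46j)]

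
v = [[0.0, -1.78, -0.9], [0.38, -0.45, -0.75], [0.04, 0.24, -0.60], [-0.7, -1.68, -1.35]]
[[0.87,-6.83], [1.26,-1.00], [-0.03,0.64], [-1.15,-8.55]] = v @[[2.79, 2.63], [-0.51, 3.57], [0.04, 0.53]]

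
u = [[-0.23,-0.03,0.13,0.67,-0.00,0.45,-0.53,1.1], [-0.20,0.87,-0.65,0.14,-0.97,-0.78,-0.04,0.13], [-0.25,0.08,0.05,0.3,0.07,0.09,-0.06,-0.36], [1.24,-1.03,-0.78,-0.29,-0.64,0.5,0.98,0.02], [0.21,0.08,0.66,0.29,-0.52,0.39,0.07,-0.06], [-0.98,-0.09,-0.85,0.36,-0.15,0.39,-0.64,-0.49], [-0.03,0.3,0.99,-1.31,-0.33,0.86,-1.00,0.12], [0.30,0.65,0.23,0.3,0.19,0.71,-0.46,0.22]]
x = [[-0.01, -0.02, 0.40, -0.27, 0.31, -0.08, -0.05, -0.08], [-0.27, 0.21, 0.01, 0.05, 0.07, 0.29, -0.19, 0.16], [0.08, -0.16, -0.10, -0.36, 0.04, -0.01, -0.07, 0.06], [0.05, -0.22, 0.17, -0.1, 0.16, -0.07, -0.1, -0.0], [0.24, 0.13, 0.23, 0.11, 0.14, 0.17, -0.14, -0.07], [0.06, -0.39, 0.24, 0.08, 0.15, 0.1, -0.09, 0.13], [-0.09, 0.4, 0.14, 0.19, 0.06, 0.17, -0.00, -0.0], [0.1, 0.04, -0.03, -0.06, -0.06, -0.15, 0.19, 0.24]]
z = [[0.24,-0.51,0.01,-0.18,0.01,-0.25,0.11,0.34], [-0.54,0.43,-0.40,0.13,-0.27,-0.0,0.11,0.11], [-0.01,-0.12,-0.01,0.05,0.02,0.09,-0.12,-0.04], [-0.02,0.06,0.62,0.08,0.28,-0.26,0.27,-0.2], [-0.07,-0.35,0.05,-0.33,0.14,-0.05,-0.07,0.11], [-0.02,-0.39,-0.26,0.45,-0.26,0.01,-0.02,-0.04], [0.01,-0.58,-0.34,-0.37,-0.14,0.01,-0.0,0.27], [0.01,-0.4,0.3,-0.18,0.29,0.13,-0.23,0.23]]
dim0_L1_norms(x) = [0.9, 1.57, 1.32, 1.22, 0.99, 1.04, 0.83, 0.74]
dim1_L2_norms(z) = [0.74, 0.87, 0.2, 0.81, 0.53, 0.7, 0.83, 0.7]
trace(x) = 0.48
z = u @ x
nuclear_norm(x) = 3.15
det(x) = 0.00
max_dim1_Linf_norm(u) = 1.31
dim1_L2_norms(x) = [0.59, 0.52, 0.43, 0.36, 0.46, 0.53, 0.51, 0.37]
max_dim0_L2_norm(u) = 1.8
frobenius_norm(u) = 4.47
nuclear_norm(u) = 11.05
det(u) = 0.06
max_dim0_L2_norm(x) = 0.67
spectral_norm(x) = 0.81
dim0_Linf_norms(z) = [0.54, 0.58, 0.62, 0.45, 0.29, 0.26, 0.27, 0.34]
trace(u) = -0.51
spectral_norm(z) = 1.31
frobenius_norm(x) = 1.35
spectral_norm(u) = 2.57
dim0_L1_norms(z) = [0.92, 2.84, 1.99, 1.77, 1.41, 0.8, 0.93, 1.34]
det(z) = 0.00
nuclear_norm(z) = 4.38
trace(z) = 1.12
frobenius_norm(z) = 1.98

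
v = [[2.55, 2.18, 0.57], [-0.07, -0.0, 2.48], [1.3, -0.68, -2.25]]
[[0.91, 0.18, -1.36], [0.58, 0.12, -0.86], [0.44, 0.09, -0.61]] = v @ [[0.59, 0.12, -0.86], [-0.34, -0.07, 0.48], [0.25, 0.05, -0.37]]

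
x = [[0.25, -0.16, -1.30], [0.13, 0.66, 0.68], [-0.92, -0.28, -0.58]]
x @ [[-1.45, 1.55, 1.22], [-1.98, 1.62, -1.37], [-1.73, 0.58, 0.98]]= [[2.2, -0.63, -0.75],[-2.67, 1.67, -0.08],[2.89, -2.22, -1.31]]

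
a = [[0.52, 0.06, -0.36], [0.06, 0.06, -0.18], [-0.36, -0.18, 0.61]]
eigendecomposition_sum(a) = [[0.39,0.12,-0.46], [0.12,0.04,-0.14], [-0.46,-0.14,0.54]] + [[0.13, -0.06, 0.1],[-0.06, 0.02, -0.04],[0.1, -0.04, 0.07]] + [[-0.00, -0.0, -0.0], [-0.0, -0.00, -0.00], [-0.00, -0.0, -0.00]]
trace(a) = 1.19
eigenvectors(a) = [[0.64, 0.76, 0.14],[0.19, -0.33, 0.92],[-0.75, 0.56, 0.35]]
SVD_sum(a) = [[0.39, 0.12, -0.46],[0.12, 0.04, -0.14],[-0.46, -0.14, 0.54]] + [[0.13,-0.06,0.1],[-0.06,0.02,-0.04],[0.10,-0.04,0.07]] + [[-0.00, -0.0, -0.00], [-0.0, -0.0, -0.00], [-0.0, -0.00, -0.0]]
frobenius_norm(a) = 0.99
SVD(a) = [[-0.64,0.76,0.14], [-0.19,-0.33,0.92], [0.75,0.56,0.35]] @ diag([0.961895795337292, 0.22815888306772303, 5.4678405014731084e-05]) @ [[-0.64,  -0.19,  0.75], [0.76,  -0.33,  0.56], [-0.14,  -0.92,  -0.35]]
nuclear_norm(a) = 1.19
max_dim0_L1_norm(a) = 1.15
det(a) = -0.00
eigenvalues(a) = [0.96, 0.23, -0.0]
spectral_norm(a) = 0.96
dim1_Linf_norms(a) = [0.52, 0.18, 0.61]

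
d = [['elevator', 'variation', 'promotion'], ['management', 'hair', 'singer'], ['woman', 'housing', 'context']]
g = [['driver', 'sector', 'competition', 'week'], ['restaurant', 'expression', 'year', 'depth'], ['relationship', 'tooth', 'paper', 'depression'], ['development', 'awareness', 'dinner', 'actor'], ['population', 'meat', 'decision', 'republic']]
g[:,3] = ['week', 'depth', 'depression', 'actor', 'republic']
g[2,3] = 'depression'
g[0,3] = 'week'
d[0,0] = 'elevator'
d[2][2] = 'context'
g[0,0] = 'driver'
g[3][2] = 'dinner'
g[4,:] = ['population', 'meat', 'decision', 'republic']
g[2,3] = 'depression'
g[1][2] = 'year'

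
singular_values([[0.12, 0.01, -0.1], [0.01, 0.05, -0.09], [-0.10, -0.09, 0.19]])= [0.29, 0.08, 0.01]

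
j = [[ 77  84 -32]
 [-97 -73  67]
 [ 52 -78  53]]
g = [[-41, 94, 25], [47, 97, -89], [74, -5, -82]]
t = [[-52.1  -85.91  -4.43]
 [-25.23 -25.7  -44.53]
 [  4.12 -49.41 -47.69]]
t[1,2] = -44.53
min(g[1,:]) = -89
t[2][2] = -47.69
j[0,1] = 84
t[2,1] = -49.41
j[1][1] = -73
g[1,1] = 97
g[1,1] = 97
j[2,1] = -78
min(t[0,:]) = -85.91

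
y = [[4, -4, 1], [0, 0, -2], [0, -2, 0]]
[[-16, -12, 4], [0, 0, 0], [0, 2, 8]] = y@[[-4, -4, -3], [0, -1, -4], [0, 0, 0]]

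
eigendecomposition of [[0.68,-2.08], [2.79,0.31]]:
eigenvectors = [[0.05+0.65j, 0.05-0.65j], [0.76+0.00j, 0.76-0.00j]]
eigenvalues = [(0.49+2.4j), (0.49-2.4j)]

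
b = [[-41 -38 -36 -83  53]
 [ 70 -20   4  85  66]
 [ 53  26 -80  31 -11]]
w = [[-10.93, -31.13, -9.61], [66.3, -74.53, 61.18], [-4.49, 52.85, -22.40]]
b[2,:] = [53, 26, -80, 31, -11]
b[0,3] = -83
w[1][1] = -74.53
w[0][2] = -9.61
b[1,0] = 70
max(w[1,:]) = 66.3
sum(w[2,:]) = 25.96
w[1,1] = -74.53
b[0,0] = -41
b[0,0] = -41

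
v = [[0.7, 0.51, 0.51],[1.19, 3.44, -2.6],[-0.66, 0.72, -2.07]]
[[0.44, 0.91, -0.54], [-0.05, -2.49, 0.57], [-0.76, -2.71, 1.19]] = v @ [[-0.28, 0.73, -0.22], [0.58, -0.22, -0.19], [0.66, 1.00, -0.57]]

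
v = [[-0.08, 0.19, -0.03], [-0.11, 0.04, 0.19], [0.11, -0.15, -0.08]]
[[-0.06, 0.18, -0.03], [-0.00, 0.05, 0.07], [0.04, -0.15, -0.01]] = v@ [[0.61, -0.02, 0.34],[-0.02, 0.94, 0.05],[0.34, 0.05, 0.56]]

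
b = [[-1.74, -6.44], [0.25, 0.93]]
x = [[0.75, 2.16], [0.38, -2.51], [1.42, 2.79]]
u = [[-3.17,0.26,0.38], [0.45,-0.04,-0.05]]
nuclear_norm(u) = 3.24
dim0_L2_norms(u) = [3.2, 0.26, 0.38]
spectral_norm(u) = 3.24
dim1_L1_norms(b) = [8.18, 1.18]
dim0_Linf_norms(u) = [3.17, 0.26, 0.38]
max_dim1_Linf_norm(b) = 6.44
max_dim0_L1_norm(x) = 7.46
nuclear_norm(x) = 5.69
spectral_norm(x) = 4.47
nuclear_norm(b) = 6.74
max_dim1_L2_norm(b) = 6.67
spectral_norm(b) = 6.74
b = u @ x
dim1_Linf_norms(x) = [2.16, 2.51, 2.79]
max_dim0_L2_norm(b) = 6.51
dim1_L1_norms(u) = [3.81, 0.54]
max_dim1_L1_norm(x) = 4.21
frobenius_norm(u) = 3.24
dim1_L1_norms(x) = [2.91, 2.89, 4.21]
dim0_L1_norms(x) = [2.55, 7.46]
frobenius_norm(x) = 4.63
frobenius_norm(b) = 6.74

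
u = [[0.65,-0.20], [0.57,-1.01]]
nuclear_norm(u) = 1.70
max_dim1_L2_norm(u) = 1.16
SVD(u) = [[-0.44,-0.9], [-0.90,0.44]] @ diag([1.2753675675847473, 0.42536756758474753]) @ [[-0.63, 0.78], [-0.78, -0.63]]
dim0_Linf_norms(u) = [0.65, 1.01]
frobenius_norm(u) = 1.34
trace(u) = -0.36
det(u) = -0.54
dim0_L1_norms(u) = [1.22, 1.21]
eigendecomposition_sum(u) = [[0.61, -0.08], [0.22, -0.03]] + [[0.04, -0.12], [0.35, -0.98]]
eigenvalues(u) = [0.58, -0.94]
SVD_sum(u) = [[0.35, -0.44],[0.72, -0.89]] + [[0.30, 0.24], [-0.15, -0.12]]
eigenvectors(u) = [[0.94, 0.12], [0.34, 0.99]]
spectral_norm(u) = 1.28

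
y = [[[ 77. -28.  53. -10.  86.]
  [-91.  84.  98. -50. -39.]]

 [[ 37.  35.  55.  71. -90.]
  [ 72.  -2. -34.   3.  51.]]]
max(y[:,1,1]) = 84.0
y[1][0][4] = -90.0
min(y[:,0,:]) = -90.0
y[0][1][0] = -91.0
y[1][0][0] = 37.0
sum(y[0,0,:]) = 178.0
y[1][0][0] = 37.0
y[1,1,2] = -34.0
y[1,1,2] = -34.0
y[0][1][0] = -91.0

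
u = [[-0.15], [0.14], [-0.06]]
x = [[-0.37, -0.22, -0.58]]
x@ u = [[0.06]]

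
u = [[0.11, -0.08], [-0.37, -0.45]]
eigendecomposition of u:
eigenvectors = [[0.85, 0.13], [-0.52, 0.99]]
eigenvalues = [0.16, -0.5]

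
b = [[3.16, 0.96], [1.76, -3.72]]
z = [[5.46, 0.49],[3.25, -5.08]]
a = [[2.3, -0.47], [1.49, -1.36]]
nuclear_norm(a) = 3.80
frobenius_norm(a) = 3.10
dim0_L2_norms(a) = [2.74, 1.44]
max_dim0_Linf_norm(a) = 2.3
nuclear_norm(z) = 11.18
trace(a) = 0.94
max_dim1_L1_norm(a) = 2.85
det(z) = -29.33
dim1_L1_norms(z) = [5.95, 8.33]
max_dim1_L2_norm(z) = 6.03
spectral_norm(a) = 2.99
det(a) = -2.43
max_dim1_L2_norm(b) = 4.12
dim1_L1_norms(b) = [4.12, 5.48]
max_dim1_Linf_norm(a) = 2.3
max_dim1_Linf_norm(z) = 5.46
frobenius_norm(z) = 8.15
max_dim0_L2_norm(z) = 6.35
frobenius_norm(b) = 5.28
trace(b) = -0.56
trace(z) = 0.38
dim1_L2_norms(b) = [3.3, 4.12]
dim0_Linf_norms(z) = [5.46, 5.08]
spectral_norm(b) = 4.19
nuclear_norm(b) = 7.40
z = b + a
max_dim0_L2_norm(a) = 2.74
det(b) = -13.44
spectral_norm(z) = 6.98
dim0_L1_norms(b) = [4.92, 4.68]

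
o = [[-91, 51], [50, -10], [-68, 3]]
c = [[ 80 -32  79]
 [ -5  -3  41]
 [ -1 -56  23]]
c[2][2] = 23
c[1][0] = -5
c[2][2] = 23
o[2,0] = -68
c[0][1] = -32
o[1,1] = -10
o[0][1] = 51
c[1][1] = -3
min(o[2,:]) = -68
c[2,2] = 23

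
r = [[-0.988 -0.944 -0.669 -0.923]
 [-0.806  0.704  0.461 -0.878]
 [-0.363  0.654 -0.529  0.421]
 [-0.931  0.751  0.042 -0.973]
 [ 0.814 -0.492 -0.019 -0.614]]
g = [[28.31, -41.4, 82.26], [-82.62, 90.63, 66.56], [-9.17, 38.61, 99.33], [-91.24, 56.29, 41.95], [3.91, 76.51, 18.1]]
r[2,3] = 0.421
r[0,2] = -0.669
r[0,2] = -0.669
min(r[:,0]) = -0.988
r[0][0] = -0.988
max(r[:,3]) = 0.421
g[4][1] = 76.51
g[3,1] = 56.29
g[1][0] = -82.62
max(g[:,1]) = 90.63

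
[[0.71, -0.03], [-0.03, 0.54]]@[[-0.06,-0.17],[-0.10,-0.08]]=[[-0.04, -0.12], [-0.05, -0.04]]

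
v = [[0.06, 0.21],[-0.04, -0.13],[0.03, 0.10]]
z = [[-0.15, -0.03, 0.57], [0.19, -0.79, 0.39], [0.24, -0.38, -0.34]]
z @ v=[[0.01, 0.03],[0.05, 0.18],[0.02, 0.07]]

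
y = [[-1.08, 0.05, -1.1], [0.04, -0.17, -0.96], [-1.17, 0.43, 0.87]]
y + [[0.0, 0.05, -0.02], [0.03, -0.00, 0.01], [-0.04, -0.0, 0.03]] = [[-1.08, 0.1, -1.12],[0.07, -0.17, -0.95],[-1.21, 0.43, 0.90]]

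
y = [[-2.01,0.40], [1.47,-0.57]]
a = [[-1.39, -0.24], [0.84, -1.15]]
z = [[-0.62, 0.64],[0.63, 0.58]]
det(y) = 0.56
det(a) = 1.80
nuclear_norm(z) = 1.75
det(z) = -0.76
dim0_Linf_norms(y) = [2.01, 0.57]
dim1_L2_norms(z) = [0.89, 0.86]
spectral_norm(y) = 2.58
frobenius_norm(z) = 1.24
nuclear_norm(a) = 2.76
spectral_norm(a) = 1.70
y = a + z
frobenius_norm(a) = 2.00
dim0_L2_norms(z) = [0.88, 0.86]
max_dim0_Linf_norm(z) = 0.64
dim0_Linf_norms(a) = [1.39, 1.15]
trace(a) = -2.54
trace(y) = -2.58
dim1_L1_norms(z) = [1.26, 1.21]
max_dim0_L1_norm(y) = 3.48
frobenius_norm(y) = 2.59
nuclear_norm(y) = 2.79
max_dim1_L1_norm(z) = 1.26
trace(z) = -0.04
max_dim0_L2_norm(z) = 0.88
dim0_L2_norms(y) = [2.49, 0.7]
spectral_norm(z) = 0.89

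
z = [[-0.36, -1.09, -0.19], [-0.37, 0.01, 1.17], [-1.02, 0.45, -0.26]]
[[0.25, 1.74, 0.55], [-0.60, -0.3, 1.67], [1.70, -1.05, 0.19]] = z@ [[-1.28,0.32,-0.71],[0.35,-1.68,-0.48],[-0.92,-0.14,1.21]]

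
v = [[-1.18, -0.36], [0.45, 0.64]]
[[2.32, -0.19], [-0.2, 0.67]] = v @ [[-2.38, -0.2], [1.36, 1.19]]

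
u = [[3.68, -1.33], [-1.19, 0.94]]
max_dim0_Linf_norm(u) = 3.68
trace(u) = 4.62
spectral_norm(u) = 4.17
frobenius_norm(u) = 4.20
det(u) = 1.88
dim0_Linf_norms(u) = [3.68, 1.33]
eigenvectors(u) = [[0.94, 0.38], [-0.35, 0.92]]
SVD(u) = [[-0.94,  0.35], [0.35,  0.94]] @ diag([4.172377100916611, 0.449743624464759]) @ [[-0.93, 0.38], [0.38, 0.93]]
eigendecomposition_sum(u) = [[3.62, -1.49], [-1.33, 0.55]] + [[0.06,0.16], [0.14,0.39]]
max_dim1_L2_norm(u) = 3.91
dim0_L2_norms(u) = [3.87, 1.63]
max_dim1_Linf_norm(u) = 3.68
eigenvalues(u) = [4.17, 0.45]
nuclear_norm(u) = 4.62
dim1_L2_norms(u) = [3.91, 1.52]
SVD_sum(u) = [[3.62, -1.48], [-1.35, 0.55]] + [[0.06,0.15],[0.16,0.39]]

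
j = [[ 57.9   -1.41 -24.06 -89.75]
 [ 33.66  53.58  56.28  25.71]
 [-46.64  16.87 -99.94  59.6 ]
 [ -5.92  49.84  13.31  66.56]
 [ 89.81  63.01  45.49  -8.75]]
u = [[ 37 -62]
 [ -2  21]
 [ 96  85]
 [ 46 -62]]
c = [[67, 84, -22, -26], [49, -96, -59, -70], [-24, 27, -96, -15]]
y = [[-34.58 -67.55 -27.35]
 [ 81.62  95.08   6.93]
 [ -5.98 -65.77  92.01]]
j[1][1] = 53.58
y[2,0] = -5.98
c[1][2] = -59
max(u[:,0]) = 96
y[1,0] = 81.62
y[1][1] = 95.08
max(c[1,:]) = 49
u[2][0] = 96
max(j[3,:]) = 66.56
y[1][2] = 6.93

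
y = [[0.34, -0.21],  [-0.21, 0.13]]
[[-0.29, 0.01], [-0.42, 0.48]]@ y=[[-0.10, 0.06], [-0.24, 0.15]]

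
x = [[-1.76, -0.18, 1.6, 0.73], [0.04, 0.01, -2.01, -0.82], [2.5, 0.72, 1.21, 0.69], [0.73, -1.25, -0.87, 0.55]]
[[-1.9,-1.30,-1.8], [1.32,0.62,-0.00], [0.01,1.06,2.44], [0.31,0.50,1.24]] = x @ [[0.47, 0.45, 1.08], [-0.25, 0.32, -0.39], [-0.24, -0.44, 0.03], [-1.0, 0.35, -0.02]]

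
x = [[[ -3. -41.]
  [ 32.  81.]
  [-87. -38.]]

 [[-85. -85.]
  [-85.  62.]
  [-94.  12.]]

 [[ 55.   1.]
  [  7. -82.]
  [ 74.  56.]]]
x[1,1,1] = 62.0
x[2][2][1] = 56.0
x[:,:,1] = [[-41.0, 81.0, -38.0], [-85.0, 62.0, 12.0], [1.0, -82.0, 56.0]]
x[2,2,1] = 56.0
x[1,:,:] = [[-85.0, -85.0], [-85.0, 62.0], [-94.0, 12.0]]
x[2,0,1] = 1.0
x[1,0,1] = -85.0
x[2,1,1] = -82.0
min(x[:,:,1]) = -85.0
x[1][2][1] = 12.0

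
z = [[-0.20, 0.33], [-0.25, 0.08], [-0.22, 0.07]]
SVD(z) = [[-0.75,0.66], [-0.5,-0.56], [-0.44,-0.50]] @ diag([0.48796031148942043, 0.18164452761134275]) @ [[0.76, -0.65], [0.65, 0.76]]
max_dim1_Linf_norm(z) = 0.33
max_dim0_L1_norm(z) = 0.67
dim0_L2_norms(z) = [0.39, 0.35]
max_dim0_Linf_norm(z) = 0.33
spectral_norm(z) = 0.49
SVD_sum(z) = [[-0.28, 0.24], [-0.18, 0.16], [-0.16, 0.14]] + [[0.08,0.09], [-0.07,-0.08], [-0.06,-0.07]]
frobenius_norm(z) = 0.52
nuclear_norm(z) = 0.67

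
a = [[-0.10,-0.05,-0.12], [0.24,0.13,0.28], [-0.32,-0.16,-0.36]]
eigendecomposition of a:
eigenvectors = [[(-0.26+0j), 0.21-0.27j, 0.21+0.27j],[0.58+0.00j, (0.75+0j), (0.75-0j)],[(-0.77+0j), (-0.5+0.24j), -0.50-0.24j]]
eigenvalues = [(-0.35+0j), (0.01+0j), (0.01-0j)]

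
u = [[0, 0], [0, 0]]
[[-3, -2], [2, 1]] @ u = [[0, 0], [0, 0]]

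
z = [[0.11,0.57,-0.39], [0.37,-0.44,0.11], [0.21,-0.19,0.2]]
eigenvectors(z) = [[(0.48+0j), -0.70+0.00j, (-0.7-0j)], [(-0.82+0j), (-0.41+0.14j), (-0.41-0.14j)], [-0.32+0.00j, -0.37+0.43j, (-0.37-0.43j)]]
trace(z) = -0.13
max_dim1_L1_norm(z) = 1.07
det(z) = -0.05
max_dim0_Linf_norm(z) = 0.57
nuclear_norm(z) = 1.41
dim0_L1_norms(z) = [0.69, 1.2, 0.7]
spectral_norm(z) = 0.88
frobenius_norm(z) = 0.98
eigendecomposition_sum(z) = [[-0.13-0.00j, 0.32-0.00j, -0.11+0.00j], [0.23+0.00j, (-0.55+0j), 0.18-0.00j], [(0.09+0j), -0.21+0.00j, 0.07-0.00j]] + [[(0.12-0j),0.12-0.09j,-0.14+0.23j],[(0.07-0.03j),(0.06-0.08j),(-0.04+0.16j)],[0.06-0.08j,0.01-0.12j,0.06+0.21j]] + [[(0.12+0j), (0.12+0.09j), (-0.14-0.23j)], [(0.07+0.03j), 0.06+0.08j, -0.04-0.16j], [0.06+0.08j, 0.01+0.12j, 0.06-0.21j]]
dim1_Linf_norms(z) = [0.57, 0.44, 0.21]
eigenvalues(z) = [(-0.61+0j), (0.24+0.12j), (0.24-0.12j)]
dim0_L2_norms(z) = [0.44, 0.74, 0.45]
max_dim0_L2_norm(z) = 0.74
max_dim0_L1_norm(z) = 1.2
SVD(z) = [[0.73,0.68,0.07], [-0.58,0.68,-0.45], [-0.35,0.29,0.89]] @ diag([0.8769177862191283, 0.40884215512101474, 0.12555193510474943]) @ [[-0.24, 0.84, -0.48], [0.94, 0.08, -0.32], [0.23, 0.53, 0.82]]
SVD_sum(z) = [[-0.15, 0.54, -0.31], [0.12, -0.43, 0.25], [0.07, -0.26, 0.15]] + [[0.26, 0.02, -0.09], [0.26, 0.02, -0.09], [0.11, 0.01, -0.04]] + [[0.0,0.00,0.01], [-0.01,-0.03,-0.05], [0.03,0.06,0.09]]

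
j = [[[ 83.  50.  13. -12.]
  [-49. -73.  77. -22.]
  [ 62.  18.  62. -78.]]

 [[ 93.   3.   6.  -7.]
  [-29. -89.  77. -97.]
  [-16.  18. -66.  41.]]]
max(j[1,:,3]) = 41.0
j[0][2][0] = 62.0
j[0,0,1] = 50.0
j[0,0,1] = 50.0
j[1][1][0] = -29.0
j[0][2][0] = 62.0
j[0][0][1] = 50.0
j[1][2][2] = -66.0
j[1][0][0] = 93.0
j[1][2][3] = 41.0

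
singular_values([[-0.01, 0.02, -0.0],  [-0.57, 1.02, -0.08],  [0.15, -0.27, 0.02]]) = [1.21, 0.0, 0.0]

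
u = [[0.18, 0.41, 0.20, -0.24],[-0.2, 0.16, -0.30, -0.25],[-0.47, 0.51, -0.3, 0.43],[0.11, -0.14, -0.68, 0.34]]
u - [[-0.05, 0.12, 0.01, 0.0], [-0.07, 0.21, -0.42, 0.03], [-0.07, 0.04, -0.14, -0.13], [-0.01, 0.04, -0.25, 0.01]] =[[0.23, 0.29, 0.19, -0.24], [-0.13, -0.05, 0.12, -0.28], [-0.40, 0.47, -0.16, 0.56], [0.12, -0.18, -0.43, 0.33]]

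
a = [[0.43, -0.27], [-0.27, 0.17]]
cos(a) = [[0.87, 0.08], [0.08, 0.95]]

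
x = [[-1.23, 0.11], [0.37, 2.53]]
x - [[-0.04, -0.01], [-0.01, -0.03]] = [[-1.19, 0.12],  [0.38, 2.56]]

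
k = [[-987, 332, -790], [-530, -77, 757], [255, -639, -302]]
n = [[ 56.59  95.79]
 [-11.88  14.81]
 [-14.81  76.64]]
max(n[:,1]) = 95.79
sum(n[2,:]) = 61.83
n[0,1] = 95.79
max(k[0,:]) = 332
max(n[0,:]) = 95.79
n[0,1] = 95.79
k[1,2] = 757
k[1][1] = -77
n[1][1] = 14.81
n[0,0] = 56.59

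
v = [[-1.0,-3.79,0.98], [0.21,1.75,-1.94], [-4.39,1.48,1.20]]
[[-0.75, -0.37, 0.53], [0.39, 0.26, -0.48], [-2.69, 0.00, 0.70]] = v @[[0.58,0.01,-0.13], [0.01,0.08,-0.06], [-0.13,-0.06,0.18]]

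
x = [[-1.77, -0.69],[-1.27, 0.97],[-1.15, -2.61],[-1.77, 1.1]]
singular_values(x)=[3.22, 2.88]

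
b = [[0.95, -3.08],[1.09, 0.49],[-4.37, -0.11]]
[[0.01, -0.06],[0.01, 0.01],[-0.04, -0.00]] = b @[[0.01, 0.00], [0.0, 0.02]]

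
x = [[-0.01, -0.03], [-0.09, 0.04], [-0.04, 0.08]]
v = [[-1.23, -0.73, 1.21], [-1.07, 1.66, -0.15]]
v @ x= [[0.03,0.1], [-0.13,0.09]]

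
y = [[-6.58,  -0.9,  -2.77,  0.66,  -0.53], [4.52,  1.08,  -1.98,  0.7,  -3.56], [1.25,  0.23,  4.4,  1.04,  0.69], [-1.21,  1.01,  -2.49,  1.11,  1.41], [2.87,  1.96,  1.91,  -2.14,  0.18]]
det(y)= -645.065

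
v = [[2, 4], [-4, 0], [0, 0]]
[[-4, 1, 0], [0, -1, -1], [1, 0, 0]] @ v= [[-12, -16], [4, 0], [2, 4]]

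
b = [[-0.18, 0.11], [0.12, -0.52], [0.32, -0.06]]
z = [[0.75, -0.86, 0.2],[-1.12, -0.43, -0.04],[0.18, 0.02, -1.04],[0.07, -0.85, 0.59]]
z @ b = [[-0.17, 0.52], [0.14, 0.10], [-0.36, 0.07], [0.07, 0.41]]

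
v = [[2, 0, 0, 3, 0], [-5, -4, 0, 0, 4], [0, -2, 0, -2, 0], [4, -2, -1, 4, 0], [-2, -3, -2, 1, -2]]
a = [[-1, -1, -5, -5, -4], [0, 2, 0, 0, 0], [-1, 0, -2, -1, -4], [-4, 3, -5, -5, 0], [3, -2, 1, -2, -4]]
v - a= [[3, 1, 5, 8, 4], [-5, -6, 0, 0, 4], [1, -2, 2, -1, 4], [8, -5, 4, 9, 0], [-5, -1, -3, 3, 2]]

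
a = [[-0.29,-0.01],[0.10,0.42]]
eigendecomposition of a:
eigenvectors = [[-0.99, 0.01], [0.14, -1.00]]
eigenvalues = [-0.29, 0.42]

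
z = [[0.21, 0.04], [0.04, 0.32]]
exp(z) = [[1.23, 0.05], [0.05, 1.38]]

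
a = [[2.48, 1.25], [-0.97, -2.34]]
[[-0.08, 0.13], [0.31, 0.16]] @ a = [[-0.32, -0.40],[0.61, 0.01]]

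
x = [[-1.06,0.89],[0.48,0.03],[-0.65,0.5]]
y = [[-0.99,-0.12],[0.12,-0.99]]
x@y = [[1.16, -0.75], [-0.47, -0.09], [0.70, -0.42]]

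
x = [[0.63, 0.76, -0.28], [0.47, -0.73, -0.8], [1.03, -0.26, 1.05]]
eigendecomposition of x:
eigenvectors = [[(0.07-0.56j),(0.07+0.56j),0.34+0.00j], [(0.26-0.25j),(0.26+0.25j),-0.90+0.00j], [-0.75+0.00j,-0.75-0.00j,-0.27+0.00j]]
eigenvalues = [(1.05+0.68j), (1.05-0.68j), (-1.15+0j)]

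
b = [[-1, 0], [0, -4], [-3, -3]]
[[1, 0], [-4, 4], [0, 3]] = b@[[-1, 0], [1, -1]]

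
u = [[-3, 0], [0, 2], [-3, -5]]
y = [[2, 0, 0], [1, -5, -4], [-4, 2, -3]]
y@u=[[-6, 0], [9, 10], [21, 19]]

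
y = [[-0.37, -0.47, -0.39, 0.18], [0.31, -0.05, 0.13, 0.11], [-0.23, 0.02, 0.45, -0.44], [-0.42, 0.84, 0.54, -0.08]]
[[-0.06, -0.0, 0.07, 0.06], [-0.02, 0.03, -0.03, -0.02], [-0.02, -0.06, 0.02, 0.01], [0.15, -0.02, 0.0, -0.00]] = y@[[-0.02, 0.05, -0.11, -0.09], [0.2, 0.01, -0.06, -0.05], [-0.05, 0.01, 0.01, 0.01], [0.02, 0.13, 0.01, 0.03]]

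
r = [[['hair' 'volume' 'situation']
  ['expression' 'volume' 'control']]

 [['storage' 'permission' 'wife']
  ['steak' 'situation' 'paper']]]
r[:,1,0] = ['expression', 'steak']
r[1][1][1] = 'situation'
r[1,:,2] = ['wife', 'paper']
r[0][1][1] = 'volume'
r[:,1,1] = ['volume', 'situation']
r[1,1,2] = 'paper'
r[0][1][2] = 'control'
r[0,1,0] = 'expression'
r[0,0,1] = 'volume'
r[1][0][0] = 'storage'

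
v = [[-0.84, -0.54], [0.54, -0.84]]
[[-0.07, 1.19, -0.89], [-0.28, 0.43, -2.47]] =v @ [[-0.09, -0.77, -0.59], [0.27, -1.01, 2.56]]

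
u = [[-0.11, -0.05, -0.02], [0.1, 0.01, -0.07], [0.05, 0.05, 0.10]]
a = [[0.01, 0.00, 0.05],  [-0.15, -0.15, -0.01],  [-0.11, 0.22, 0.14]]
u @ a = [[0.01,0.00,-0.01], [0.01,-0.02,-0.0], [-0.02,0.01,0.02]]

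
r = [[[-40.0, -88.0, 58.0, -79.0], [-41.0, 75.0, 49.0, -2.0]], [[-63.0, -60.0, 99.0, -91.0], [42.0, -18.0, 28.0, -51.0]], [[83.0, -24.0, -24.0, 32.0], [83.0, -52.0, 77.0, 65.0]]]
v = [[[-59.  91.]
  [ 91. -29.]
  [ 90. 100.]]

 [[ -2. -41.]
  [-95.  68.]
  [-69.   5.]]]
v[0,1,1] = -29.0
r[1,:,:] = [[-63.0, -60.0, 99.0, -91.0], [42.0, -18.0, 28.0, -51.0]]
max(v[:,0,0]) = -2.0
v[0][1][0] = 91.0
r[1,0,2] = 99.0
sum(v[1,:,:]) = -134.0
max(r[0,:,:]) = 75.0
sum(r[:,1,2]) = 154.0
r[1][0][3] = -91.0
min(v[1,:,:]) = -95.0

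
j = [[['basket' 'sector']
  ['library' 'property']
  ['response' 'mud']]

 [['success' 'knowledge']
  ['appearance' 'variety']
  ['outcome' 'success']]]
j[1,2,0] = 'outcome'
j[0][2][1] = 'mud'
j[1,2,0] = 'outcome'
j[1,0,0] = 'success'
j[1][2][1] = 'success'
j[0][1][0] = 'library'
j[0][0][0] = 'basket'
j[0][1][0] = 'library'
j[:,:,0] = [['basket', 'library', 'response'], ['success', 'appearance', 'outcome']]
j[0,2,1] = 'mud'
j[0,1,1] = 'property'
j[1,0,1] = 'knowledge'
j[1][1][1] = 'variety'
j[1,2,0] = 'outcome'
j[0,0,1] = 'sector'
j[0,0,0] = 'basket'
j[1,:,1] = ['knowledge', 'variety', 'success']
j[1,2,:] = ['outcome', 'success']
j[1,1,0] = 'appearance'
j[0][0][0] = 'basket'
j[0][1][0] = 'library'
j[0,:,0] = ['basket', 'library', 'response']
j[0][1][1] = 'property'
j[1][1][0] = 'appearance'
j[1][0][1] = 'knowledge'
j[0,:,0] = ['basket', 'library', 'response']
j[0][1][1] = 'property'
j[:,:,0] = [['basket', 'library', 'response'], ['success', 'appearance', 'outcome']]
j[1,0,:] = ['success', 'knowledge']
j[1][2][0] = 'outcome'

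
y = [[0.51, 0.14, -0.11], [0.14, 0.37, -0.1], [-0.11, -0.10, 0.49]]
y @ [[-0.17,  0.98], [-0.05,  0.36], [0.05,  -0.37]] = [[-0.1, 0.59], [-0.05, 0.31], [0.05, -0.33]]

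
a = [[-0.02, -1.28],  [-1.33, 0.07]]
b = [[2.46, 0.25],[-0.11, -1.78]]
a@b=[[0.09, 2.27],[-3.28, -0.46]]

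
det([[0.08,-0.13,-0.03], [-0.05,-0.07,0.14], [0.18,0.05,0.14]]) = -0.006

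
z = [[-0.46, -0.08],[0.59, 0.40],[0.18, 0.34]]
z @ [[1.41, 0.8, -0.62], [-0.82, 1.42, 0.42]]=[[-0.58, -0.48, 0.25], [0.5, 1.04, -0.20], [-0.03, 0.63, 0.03]]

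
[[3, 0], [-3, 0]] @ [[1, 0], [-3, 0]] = [[3, 0], [-3, 0]]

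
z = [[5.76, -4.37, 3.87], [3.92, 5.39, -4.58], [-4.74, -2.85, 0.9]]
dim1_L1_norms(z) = [14.0, 13.89, 8.49]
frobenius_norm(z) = 12.81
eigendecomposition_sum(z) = [[2.87+3.42j, (-2.2+2.69j), (1.91-1.81j)], [2.04-3.35j, (2.86+1.07j), -2.05-1.08j], [(-2.27+1.16j), (-1.21-1.57j), (0.76+1.3j)]] + [[2.87-3.42j, (-2.2-2.69j), 1.91+1.81j], [2.04+3.35j, 2.86-1.07j, (-2.05+1.08j)], [(-2.27-1.16j), -1.21+1.57j, 0.76-1.30j]] + [[0.01+0.00j,0.03+0.00j,0.05-0.00j],[-0.15-0.00j,-0.32-0.00j,-0.48+0.00j],[(-0.2-0j),-0.42-0.00j,-0.63+0.00j]]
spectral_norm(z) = 9.70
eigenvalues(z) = [(6.49+5.79j), (6.49-5.79j), (-0.94+0j)]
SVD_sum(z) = [[-1.16, -2.84, 2.19], [2.44, 5.98, -4.6], [-1.27, -3.11, 2.4]] + [[6.90, -1.37, 1.88], [1.44, -0.29, 0.39], [-3.53, 0.70, -0.96]] + [[0.02, -0.16, -0.2], [0.04, -0.30, -0.37], [0.06, -0.44, -0.53]]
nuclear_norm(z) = 18.90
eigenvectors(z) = [[(0.69+0j), (0.69-0j), -0.06+0.00j], [(-0.19-0.57j), (-0.19+0.57j), 0.61+0.00j], [(-0.09+0.38j), -0.09-0.38j, 0.79+0.00j]]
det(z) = -71.06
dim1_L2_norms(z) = [8.2, 8.09, 5.6]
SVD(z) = [[0.39,0.88,0.29], [-0.82,0.18,0.55], [0.43,-0.45,0.79]] @ diag([9.701222514847014, 8.316063094466326, 0.8807816564169085]) @ [[-0.31, -0.75, 0.58], [0.95, -0.19, 0.26], [0.09, -0.63, -0.77]]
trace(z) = 12.05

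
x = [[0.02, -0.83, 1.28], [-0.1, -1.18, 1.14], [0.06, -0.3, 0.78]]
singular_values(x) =[2.36, 0.38, 0.0]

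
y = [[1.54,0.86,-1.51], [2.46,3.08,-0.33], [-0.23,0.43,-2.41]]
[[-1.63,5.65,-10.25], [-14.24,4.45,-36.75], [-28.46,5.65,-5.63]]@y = [[13.75, 11.59, 25.3], [-2.53, -14.34, 108.60], [-28.63, -9.49, 54.68]]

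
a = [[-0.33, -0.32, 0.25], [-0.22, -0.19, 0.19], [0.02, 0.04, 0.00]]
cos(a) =[[0.91, -0.09, 0.07], [-0.06, 0.94, 0.04], [0.01, 0.01, 0.99]]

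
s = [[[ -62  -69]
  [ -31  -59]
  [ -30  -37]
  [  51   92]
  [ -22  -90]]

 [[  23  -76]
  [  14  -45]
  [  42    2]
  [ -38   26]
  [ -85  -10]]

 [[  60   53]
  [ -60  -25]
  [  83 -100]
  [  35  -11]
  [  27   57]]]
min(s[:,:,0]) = -85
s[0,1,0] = -31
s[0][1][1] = -59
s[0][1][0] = -31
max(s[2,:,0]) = 83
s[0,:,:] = [[-62, -69], [-31, -59], [-30, -37], [51, 92], [-22, -90]]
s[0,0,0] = -62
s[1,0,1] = -76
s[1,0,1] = -76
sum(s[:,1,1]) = -129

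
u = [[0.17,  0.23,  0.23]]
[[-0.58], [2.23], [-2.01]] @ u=[[-0.10,  -0.13,  -0.13],[0.38,  0.51,  0.51],[-0.34,  -0.46,  -0.46]]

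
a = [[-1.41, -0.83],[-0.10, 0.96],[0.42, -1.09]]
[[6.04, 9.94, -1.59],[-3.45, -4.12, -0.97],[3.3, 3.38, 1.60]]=a @ [[-2.04,-4.26,1.62], [-3.81,-4.74,-0.84]]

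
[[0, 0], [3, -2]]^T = [[0, 3], [0, -2]]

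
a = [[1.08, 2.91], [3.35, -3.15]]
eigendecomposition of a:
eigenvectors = [[0.87, -0.44], [0.49, 0.90]]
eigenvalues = [2.74, -4.81]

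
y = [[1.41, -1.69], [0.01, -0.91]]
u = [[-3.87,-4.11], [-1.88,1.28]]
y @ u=[[-2.28, -7.96],[1.67, -1.21]]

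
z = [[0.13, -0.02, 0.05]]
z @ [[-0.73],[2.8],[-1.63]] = [[-0.23]]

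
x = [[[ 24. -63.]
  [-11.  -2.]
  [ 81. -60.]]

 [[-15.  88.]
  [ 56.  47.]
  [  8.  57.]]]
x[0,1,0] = -11.0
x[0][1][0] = -11.0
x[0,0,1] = -63.0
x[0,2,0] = 81.0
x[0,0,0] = 24.0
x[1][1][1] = 47.0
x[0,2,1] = -60.0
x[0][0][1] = -63.0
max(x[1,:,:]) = 88.0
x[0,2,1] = -60.0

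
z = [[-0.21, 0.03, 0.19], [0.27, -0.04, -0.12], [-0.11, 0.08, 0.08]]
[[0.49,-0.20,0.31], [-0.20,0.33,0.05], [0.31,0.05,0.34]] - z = [[0.7,-0.23,0.12], [-0.47,0.37,0.17], [0.42,-0.03,0.26]]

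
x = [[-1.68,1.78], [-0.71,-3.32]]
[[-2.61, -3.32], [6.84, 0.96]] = x@[[-0.51,1.36],[-1.95,-0.58]]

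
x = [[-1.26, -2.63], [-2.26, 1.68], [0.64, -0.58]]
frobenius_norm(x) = 4.14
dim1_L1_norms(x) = [3.89, 3.94, 1.22]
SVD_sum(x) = [[0.57, -2.14], [-0.57, 2.13], [0.19, -0.70]] + [[-1.83, -0.49], [-1.69, -0.45], [0.45, 0.12]]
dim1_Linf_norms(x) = [2.63, 2.26, 0.64]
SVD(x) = [[0.69, 0.72], [-0.69, 0.67], [0.23, -0.18]] @ diag([3.209951713527876, 2.6223481837504816]) @ [[0.26, -0.97], [-0.97, -0.26]]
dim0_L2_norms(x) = [2.67, 3.17]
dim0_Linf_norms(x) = [2.26, 2.63]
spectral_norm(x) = 3.21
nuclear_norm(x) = 5.83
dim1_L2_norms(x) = [2.92, 2.82, 0.86]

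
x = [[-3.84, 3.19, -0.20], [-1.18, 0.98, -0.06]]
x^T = [[-3.84,-1.18], [3.19,0.98], [-0.2,-0.06]]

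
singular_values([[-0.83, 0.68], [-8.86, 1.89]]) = [9.11, 0.49]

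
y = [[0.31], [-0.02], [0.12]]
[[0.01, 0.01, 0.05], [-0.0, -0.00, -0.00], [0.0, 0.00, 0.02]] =y @ [[0.04, 0.04, 0.15]]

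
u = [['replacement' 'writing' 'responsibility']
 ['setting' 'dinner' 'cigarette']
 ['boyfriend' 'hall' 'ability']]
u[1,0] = 'setting'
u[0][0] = 'replacement'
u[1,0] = 'setting'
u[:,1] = ['writing', 'dinner', 'hall']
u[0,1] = 'writing'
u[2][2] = 'ability'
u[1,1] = 'dinner'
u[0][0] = 'replacement'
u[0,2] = 'responsibility'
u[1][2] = 'cigarette'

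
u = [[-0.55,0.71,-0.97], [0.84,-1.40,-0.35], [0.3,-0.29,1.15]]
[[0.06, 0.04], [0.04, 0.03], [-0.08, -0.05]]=u @ [[0.00, 0.0], [-0.01, -0.01], [-0.07, -0.05]]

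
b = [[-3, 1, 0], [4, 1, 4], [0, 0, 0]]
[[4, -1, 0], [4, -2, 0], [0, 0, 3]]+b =[[1, 0, 0], [8, -1, 4], [0, 0, 3]]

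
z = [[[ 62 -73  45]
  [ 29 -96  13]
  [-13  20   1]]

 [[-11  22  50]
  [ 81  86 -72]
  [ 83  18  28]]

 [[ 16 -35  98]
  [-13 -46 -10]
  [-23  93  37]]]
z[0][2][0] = -13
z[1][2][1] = 18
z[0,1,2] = 13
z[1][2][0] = 83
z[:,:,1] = [[-73, -96, 20], [22, 86, 18], [-35, -46, 93]]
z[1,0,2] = 50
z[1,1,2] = -72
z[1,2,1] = 18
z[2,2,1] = 93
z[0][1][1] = -96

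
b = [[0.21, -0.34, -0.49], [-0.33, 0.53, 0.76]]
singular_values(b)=[1.17, 0.0]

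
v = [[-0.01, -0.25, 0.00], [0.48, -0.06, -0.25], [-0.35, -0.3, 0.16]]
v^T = [[-0.01, 0.48, -0.35], [-0.25, -0.06, -0.3], [0.0, -0.25, 0.16]]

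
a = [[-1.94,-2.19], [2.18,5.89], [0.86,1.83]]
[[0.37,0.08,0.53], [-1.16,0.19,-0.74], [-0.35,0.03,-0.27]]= a@ [[0.06, -0.13, -0.23], [-0.22, 0.08, -0.04]]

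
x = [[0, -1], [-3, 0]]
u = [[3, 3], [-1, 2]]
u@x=[[-9, -3], [-6, 1]]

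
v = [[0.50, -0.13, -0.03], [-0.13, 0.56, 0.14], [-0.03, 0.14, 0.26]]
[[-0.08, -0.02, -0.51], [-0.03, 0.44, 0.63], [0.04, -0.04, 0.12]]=v@[[-0.19, 0.17, -0.77], [-0.14, 1.00, 0.99], [0.19, -0.69, -0.16]]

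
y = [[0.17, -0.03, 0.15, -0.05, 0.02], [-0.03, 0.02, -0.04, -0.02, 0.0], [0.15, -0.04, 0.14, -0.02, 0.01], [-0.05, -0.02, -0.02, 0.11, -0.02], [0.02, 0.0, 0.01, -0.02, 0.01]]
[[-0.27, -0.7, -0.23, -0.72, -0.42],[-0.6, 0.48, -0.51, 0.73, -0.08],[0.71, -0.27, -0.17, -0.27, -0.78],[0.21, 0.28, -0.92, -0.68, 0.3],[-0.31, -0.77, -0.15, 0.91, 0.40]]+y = [[-0.1, -0.73, -0.08, -0.77, -0.4], [-0.63, 0.5, -0.55, 0.71, -0.08], [0.86, -0.31, -0.03, -0.29, -0.77], [0.16, 0.26, -0.94, -0.57, 0.28], [-0.29, -0.77, -0.14, 0.89, 0.41]]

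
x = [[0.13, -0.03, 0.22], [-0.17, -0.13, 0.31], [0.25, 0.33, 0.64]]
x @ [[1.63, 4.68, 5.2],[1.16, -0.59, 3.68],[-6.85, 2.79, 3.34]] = [[-1.33, 1.24, 1.3], [-2.55, 0.15, -0.33], [-3.59, 2.76, 4.65]]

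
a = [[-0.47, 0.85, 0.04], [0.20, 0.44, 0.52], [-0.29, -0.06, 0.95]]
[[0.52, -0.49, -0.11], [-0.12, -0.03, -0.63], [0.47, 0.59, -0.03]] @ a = [[-0.31, 0.23, -0.34],[0.23, -0.08, -0.62],[-0.09, 0.66, 0.3]]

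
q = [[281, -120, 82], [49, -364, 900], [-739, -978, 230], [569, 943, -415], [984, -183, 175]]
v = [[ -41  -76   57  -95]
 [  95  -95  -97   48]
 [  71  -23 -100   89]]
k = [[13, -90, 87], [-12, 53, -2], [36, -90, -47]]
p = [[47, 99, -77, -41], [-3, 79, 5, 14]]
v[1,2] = -97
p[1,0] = -3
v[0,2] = 57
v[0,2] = 57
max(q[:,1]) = 943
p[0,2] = -77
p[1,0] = -3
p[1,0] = -3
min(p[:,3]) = -41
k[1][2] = -2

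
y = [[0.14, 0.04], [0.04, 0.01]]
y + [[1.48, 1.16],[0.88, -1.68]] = [[1.62,1.2], [0.92,-1.67]]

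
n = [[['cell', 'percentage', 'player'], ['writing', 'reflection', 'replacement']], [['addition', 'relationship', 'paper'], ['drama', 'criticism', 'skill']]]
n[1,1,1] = 'criticism'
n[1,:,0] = ['addition', 'drama']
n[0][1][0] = 'writing'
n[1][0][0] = 'addition'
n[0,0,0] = 'cell'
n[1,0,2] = 'paper'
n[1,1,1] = 'criticism'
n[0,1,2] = 'replacement'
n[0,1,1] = 'reflection'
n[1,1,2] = 'skill'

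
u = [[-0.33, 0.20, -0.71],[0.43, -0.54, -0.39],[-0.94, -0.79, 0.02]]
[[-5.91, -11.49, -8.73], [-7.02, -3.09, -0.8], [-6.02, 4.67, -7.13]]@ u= [[5.22, 11.92, 8.50],[1.74, 0.9, 6.17],[10.70, 1.91, 2.31]]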